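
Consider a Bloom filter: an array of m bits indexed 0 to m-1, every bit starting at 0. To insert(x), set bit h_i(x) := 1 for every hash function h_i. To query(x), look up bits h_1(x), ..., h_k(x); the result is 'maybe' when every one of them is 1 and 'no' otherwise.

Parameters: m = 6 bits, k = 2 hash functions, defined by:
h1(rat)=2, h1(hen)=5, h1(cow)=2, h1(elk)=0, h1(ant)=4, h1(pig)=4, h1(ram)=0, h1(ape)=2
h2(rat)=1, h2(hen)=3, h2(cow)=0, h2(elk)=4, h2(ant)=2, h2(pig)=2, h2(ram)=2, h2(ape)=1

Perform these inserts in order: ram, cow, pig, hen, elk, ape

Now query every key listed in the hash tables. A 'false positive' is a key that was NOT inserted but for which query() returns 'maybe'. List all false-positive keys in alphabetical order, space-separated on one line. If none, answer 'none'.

Answer: ant rat

Derivation:
Start: bits=000000
After insert 'ram': sets bits 0 2 -> bits=101000
After insert 'cow': sets bits 0 2 -> bits=101000
After insert 'pig': sets bits 2 4 -> bits=101010
After insert 'hen': sets bits 3 5 -> bits=101111
After insert 'elk': sets bits 0 4 -> bits=101111
After insert 'ape': sets bits 1 2 -> bits=111111
Not inserted: ant rat — query each against bits=111111:
query ant: checks bit2=1, bit4=1 (all 1) -> maybe => FALSE POSITIVE
query rat: checks bit1=1, bit2=1 (all 1) -> maybe => FALSE POSITIVE
False positives (alphabetical): ant rat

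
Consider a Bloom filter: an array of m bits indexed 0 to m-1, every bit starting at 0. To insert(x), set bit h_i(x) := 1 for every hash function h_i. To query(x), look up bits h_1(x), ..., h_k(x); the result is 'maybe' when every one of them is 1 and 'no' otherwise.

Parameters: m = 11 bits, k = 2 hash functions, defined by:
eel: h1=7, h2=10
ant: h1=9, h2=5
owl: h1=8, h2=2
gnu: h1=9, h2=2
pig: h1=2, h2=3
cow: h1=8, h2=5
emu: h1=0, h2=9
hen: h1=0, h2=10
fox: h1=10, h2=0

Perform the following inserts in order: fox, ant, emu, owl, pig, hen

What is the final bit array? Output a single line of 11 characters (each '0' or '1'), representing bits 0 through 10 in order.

Answer: 10110100111

Derivation:
Start: bits=00000000000
After insert 'fox': sets bits 0 10 -> bits=10000000001
After insert 'ant': sets bits 5 9 -> bits=10000100011
After insert 'emu': sets bits 0 9 -> bits=10000100011
After insert 'owl': sets bits 2 8 -> bits=10100100111
After insert 'pig': sets bits 2 3 -> bits=10110100111
After insert 'hen': sets bits 0 10 -> bits=10110100111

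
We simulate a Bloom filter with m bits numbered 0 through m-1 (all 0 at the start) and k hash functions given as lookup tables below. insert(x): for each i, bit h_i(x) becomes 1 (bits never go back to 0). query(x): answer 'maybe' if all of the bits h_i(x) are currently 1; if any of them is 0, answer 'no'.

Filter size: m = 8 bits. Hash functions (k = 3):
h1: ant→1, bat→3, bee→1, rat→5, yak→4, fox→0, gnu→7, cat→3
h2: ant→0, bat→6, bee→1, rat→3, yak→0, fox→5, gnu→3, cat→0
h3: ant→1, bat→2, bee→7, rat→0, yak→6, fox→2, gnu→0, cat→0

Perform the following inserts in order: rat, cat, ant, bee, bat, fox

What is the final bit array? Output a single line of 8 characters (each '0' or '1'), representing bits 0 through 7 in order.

Start: bits=00000000
After insert 'rat': sets bits 0 3 5 -> bits=10010100
After insert 'cat': sets bits 0 3 -> bits=10010100
After insert 'ant': sets bits 0 1 -> bits=11010100
After insert 'bee': sets bits 1 7 -> bits=11010101
After insert 'bat': sets bits 2 3 6 -> bits=11110111
After insert 'fox': sets bits 0 2 5 -> bits=11110111

Answer: 11110111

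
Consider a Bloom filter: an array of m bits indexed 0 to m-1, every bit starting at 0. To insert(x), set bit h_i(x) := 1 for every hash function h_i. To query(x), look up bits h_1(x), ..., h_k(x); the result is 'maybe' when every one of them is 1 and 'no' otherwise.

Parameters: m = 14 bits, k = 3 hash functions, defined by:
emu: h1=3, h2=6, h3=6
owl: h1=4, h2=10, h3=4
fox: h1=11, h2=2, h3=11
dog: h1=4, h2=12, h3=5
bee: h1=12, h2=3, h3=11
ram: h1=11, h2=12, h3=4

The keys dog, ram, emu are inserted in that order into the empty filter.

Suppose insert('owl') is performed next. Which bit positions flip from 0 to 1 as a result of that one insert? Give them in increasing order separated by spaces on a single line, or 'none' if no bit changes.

Answer: 10

Derivation:
Start: bits=00000000000000
After insert 'dog': sets bits 4 5 12 -> bits=00001100000010
After insert 'ram': sets bits 4 11 12 -> bits=00001100000110
After insert 'emu': sets bits 3 6 -> bits=00011110000110
insert 'owl' would touch bits 4 10; currently bit4=1, bit10=0
Bits that are 0 among those (would change 0->1): 10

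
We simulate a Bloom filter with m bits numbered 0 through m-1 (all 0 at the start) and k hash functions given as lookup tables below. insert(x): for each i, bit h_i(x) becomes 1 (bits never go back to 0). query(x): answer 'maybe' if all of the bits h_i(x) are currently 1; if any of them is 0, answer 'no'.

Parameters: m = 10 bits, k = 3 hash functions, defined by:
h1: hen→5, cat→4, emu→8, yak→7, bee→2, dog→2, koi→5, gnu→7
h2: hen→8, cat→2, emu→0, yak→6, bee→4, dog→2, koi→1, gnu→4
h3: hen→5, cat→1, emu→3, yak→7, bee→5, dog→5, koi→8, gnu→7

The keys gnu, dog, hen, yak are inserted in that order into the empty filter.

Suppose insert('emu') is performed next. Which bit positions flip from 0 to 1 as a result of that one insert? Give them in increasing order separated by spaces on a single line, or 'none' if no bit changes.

Start: bits=0000000000
After insert 'gnu': sets bits 4 7 -> bits=0000100100
After insert 'dog': sets bits 2 5 -> bits=0010110100
After insert 'hen': sets bits 5 8 -> bits=0010110110
After insert 'yak': sets bits 6 7 -> bits=0010111110
insert 'emu' would touch bits 0 3 8; currently bit0=0, bit3=0, bit8=1
Bits that are 0 among those (would change 0->1): 0 3

Answer: 0 3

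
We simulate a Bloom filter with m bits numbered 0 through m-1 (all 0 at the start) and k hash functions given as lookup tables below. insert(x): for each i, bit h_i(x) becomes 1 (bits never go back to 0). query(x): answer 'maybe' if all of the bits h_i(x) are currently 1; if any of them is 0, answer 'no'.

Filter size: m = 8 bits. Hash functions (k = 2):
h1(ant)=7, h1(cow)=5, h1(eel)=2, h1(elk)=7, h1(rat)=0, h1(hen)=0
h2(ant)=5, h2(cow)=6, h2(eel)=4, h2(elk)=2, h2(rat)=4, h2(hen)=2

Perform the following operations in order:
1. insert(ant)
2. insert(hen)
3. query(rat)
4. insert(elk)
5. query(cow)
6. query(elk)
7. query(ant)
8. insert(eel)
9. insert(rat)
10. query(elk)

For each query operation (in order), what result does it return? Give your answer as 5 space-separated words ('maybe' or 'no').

Start: bits=00000000
Op 1: insert ant -> sets bits 5 7 -> bits=00000101
Op 2: insert hen -> sets bits 0 2 -> bits=10100101
Op 3: query rat -> checks bit0=1, bit4=0 (has a 0) -> no
Op 4: insert elk -> sets bits 2 7 -> bits=10100101
Op 5: query cow -> checks bit5=1, bit6=0 (has a 0) -> no
Op 6: query elk -> checks bit2=1, bit7=1 (all 1) -> maybe
Op 7: query ant -> checks bit5=1, bit7=1 (all 1) -> maybe
Op 8: insert eel -> sets bits 2 4 -> bits=10101101
Op 9: insert rat -> sets bits 0 4 -> bits=10101101
Op 10: query elk -> checks bit2=1, bit7=1 (all 1) -> maybe
Query results in order: no no maybe maybe maybe

Answer: no no maybe maybe maybe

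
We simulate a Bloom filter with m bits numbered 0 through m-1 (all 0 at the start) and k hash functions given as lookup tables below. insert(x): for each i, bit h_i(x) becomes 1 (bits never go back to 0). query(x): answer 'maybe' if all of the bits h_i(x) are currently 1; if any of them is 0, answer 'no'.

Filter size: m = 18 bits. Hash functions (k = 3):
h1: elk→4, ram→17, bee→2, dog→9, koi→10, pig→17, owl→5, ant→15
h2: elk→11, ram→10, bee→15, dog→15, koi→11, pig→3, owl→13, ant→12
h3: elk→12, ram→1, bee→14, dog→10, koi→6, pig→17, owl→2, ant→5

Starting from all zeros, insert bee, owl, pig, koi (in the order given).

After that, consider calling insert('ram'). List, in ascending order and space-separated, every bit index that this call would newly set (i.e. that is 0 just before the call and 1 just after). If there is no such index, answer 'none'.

Answer: 1

Derivation:
Start: bits=000000000000000000
After insert 'bee': sets bits 2 14 15 -> bits=001000000000001100
After insert 'owl': sets bits 2 5 13 -> bits=001001000000011100
After insert 'pig': sets bits 3 17 -> bits=001101000000011101
After insert 'koi': sets bits 6 10 11 -> bits=001101100011011101
insert 'ram' would touch bits 1 10 17; currently bit1=0, bit10=1, bit17=1
Bits that are 0 among those (would change 0->1): 1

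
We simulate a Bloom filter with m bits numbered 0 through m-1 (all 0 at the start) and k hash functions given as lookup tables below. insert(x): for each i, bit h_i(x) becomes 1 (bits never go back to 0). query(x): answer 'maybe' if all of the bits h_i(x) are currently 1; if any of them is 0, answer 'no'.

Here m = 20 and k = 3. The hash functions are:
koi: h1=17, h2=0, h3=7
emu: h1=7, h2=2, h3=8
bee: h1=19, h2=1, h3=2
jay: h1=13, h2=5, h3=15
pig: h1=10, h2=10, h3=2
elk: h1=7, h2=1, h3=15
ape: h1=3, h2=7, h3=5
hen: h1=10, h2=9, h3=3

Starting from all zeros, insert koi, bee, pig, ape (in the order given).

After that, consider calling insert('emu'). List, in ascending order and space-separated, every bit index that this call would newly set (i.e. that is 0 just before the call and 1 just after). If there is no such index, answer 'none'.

Start: bits=00000000000000000000
After insert 'koi': sets bits 0 7 17 -> bits=10000001000000000100
After insert 'bee': sets bits 1 2 19 -> bits=11100001000000000101
After insert 'pig': sets bits 2 10 -> bits=11100001001000000101
After insert 'ape': sets bits 3 5 7 -> bits=11110101001000000101
insert 'emu' would touch bits 2 7 8; currently bit2=1, bit7=1, bit8=0
Bits that are 0 among those (would change 0->1): 8

Answer: 8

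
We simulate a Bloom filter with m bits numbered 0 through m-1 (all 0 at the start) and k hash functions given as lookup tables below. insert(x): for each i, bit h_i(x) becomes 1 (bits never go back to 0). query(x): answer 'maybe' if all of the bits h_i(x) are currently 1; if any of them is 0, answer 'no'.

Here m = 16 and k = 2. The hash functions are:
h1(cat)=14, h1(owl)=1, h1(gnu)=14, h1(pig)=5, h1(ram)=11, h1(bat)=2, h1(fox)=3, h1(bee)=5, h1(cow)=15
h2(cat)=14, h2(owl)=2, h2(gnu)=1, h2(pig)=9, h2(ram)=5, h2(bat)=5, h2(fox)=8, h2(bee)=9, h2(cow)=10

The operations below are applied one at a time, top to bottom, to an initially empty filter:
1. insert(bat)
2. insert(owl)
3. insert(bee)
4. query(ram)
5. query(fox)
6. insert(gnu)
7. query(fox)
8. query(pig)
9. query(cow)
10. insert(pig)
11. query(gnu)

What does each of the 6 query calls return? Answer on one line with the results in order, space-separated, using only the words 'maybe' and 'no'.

Answer: no no no maybe no maybe

Derivation:
Start: bits=0000000000000000
Op 1: insert bat -> sets bits 2 5 -> bits=0010010000000000
Op 2: insert owl -> sets bits 1 2 -> bits=0110010000000000
Op 3: insert bee -> sets bits 5 9 -> bits=0110010001000000
Op 4: query ram -> checks bit5=1, bit11=0 (has a 0) -> no
Op 5: query fox -> checks bit3=0, bit8=0 (has a 0) -> no
Op 6: insert gnu -> sets bits 1 14 -> bits=0110010001000010
Op 7: query fox -> checks bit3=0, bit8=0 (has a 0) -> no
Op 8: query pig -> checks bit5=1, bit9=1 (all 1) -> maybe
Op 9: query cow -> checks bit10=0, bit15=0 (has a 0) -> no
Op 10: insert pig -> sets bits 5 9 -> bits=0110010001000010
Op 11: query gnu -> checks bit1=1, bit14=1 (all 1) -> maybe
Query results in order: no no no maybe no maybe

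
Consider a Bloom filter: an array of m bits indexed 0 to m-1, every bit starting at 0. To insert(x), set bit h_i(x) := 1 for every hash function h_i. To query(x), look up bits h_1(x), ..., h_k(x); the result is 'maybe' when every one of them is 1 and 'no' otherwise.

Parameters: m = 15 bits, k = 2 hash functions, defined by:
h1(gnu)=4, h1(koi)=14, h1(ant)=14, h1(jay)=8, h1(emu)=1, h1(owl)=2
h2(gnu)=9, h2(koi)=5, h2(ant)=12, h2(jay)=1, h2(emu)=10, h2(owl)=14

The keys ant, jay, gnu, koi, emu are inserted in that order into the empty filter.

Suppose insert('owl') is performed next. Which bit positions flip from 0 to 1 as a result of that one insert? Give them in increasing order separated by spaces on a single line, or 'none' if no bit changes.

Start: bits=000000000000000
After insert 'ant': sets bits 12 14 -> bits=000000000000101
After insert 'jay': sets bits 1 8 -> bits=010000001000101
After insert 'gnu': sets bits 4 9 -> bits=010010001100101
After insert 'koi': sets bits 5 14 -> bits=010011001100101
After insert 'emu': sets bits 1 10 -> bits=010011001110101
insert 'owl' would touch bits 2 14; currently bit2=0, bit14=1
Bits that are 0 among those (would change 0->1): 2

Answer: 2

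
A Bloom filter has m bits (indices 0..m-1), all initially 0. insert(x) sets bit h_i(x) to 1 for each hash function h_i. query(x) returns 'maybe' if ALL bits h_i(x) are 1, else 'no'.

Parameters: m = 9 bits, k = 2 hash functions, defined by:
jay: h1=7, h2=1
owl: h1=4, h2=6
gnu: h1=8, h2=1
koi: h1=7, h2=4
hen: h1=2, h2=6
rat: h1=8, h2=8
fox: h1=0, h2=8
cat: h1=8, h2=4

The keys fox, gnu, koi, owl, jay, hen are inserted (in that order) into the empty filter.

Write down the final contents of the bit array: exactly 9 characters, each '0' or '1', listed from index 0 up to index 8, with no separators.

Answer: 111010111

Derivation:
Start: bits=000000000
After insert 'fox': sets bits 0 8 -> bits=100000001
After insert 'gnu': sets bits 1 8 -> bits=110000001
After insert 'koi': sets bits 4 7 -> bits=110010011
After insert 'owl': sets bits 4 6 -> bits=110010111
After insert 'jay': sets bits 1 7 -> bits=110010111
After insert 'hen': sets bits 2 6 -> bits=111010111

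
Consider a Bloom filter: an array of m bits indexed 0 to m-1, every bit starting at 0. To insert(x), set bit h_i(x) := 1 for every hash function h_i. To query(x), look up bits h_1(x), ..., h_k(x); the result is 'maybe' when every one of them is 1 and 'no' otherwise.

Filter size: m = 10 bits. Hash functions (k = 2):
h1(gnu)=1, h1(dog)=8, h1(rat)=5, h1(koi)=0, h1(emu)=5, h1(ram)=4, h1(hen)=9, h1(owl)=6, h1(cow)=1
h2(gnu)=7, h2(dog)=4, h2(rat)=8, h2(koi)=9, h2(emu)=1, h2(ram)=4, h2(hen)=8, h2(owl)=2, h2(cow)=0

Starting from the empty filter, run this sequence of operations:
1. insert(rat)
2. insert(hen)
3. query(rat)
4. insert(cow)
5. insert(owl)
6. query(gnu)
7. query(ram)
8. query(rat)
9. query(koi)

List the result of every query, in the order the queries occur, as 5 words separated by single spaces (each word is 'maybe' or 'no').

Answer: maybe no no maybe maybe

Derivation:
Start: bits=0000000000
Op 1: insert rat -> sets bits 5 8 -> bits=0000010010
Op 2: insert hen -> sets bits 8 9 -> bits=0000010011
Op 3: query rat -> checks bit5=1, bit8=1 (all 1) -> maybe
Op 4: insert cow -> sets bits 0 1 -> bits=1100010011
Op 5: insert owl -> sets bits 2 6 -> bits=1110011011
Op 6: query gnu -> checks bit1=1, bit7=0 (has a 0) -> no
Op 7: query ram -> checks bit4=0 (has a 0) -> no
Op 8: query rat -> checks bit5=1, bit8=1 (all 1) -> maybe
Op 9: query koi -> checks bit0=1, bit9=1 (all 1) -> maybe
Query results in order: maybe no no maybe maybe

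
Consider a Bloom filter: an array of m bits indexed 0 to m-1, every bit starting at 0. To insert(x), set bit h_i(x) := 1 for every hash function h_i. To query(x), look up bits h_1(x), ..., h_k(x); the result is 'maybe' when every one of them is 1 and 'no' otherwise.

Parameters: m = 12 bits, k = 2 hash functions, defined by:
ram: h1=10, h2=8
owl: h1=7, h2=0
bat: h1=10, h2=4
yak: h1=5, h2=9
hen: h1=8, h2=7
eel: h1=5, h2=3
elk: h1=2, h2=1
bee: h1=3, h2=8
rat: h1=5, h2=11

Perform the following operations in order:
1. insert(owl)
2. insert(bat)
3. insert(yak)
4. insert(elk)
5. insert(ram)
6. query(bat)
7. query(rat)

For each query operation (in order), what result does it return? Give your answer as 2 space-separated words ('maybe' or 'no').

Start: bits=000000000000
Op 1: insert owl -> sets bits 0 7 -> bits=100000010000
Op 2: insert bat -> sets bits 4 10 -> bits=100010010010
Op 3: insert yak -> sets bits 5 9 -> bits=100011010110
Op 4: insert elk -> sets bits 1 2 -> bits=111011010110
Op 5: insert ram -> sets bits 8 10 -> bits=111011011110
Op 6: query bat -> checks bit4=1, bit10=1 (all 1) -> maybe
Op 7: query rat -> checks bit5=1, bit11=0 (has a 0) -> no
Query results in order: maybe no

Answer: maybe no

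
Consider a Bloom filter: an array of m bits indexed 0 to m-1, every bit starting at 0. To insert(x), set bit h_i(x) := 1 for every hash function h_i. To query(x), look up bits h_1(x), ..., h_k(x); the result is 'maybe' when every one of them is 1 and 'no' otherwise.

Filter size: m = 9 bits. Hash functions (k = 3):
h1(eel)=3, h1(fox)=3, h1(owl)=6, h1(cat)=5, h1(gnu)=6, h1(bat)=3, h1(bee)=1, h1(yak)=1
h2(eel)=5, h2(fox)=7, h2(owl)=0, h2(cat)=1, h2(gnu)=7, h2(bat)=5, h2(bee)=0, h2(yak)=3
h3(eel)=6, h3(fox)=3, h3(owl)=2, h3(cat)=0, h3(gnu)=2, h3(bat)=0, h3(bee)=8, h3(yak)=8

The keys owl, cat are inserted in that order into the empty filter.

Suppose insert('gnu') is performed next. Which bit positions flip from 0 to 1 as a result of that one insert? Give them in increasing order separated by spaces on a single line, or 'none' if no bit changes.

Answer: 7

Derivation:
Start: bits=000000000
After insert 'owl': sets bits 0 2 6 -> bits=101000100
After insert 'cat': sets bits 0 1 5 -> bits=111001100
insert 'gnu' would touch bits 2 6 7; currently bit2=1, bit6=1, bit7=0
Bits that are 0 among those (would change 0->1): 7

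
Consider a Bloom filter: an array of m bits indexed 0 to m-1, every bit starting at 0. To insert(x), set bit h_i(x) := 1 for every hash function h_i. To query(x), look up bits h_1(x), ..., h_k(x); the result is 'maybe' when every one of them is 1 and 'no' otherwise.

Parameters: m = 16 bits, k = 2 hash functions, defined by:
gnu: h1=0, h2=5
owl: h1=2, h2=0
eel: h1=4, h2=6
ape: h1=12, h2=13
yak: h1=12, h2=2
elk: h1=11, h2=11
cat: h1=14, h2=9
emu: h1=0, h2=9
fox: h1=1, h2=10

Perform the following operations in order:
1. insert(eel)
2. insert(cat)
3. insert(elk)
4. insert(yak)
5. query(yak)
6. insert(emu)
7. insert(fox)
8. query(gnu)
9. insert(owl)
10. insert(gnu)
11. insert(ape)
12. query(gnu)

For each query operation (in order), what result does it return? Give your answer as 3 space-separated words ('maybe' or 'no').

Start: bits=0000000000000000
Op 1: insert eel -> sets bits 4 6 -> bits=0000101000000000
Op 2: insert cat -> sets bits 9 14 -> bits=0000101001000010
Op 3: insert elk -> sets bits 11 -> bits=0000101001010010
Op 4: insert yak -> sets bits 2 12 -> bits=0010101001011010
Op 5: query yak -> checks bit2=1, bit12=1 (all 1) -> maybe
Op 6: insert emu -> sets bits 0 9 -> bits=1010101001011010
Op 7: insert fox -> sets bits 1 10 -> bits=1110101001111010
Op 8: query gnu -> checks bit0=1, bit5=0 (has a 0) -> no
Op 9: insert owl -> sets bits 0 2 -> bits=1110101001111010
Op 10: insert gnu -> sets bits 0 5 -> bits=1110111001111010
Op 11: insert ape -> sets bits 12 13 -> bits=1110111001111110
Op 12: query gnu -> checks bit0=1, bit5=1 (all 1) -> maybe
Query results in order: maybe no maybe

Answer: maybe no maybe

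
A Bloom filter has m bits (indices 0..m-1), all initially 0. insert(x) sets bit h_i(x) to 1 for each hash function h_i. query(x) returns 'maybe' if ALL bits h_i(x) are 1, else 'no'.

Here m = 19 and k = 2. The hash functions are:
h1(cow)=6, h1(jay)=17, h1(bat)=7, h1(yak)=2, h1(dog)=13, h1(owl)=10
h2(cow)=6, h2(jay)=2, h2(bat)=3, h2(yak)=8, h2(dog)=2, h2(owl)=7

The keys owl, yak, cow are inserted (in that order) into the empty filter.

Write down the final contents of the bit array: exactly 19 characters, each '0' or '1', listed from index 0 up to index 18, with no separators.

Start: bits=0000000000000000000
After insert 'owl': sets bits 7 10 -> bits=0000000100100000000
After insert 'yak': sets bits 2 8 -> bits=0010000110100000000
After insert 'cow': sets bits 6 -> bits=0010001110100000000

Answer: 0010001110100000000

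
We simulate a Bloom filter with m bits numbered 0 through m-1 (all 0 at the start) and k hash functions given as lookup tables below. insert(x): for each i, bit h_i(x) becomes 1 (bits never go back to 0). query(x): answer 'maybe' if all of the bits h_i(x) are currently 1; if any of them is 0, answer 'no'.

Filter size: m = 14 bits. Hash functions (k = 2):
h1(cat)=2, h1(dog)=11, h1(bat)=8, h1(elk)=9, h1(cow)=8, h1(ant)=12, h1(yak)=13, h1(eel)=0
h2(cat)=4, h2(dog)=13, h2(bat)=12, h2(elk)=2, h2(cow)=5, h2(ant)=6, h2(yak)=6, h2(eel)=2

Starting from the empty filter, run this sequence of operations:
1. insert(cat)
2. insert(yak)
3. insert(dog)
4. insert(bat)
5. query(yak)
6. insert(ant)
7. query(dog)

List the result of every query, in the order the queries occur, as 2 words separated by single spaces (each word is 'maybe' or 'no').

Answer: maybe maybe

Derivation:
Start: bits=00000000000000
Op 1: insert cat -> sets bits 2 4 -> bits=00101000000000
Op 2: insert yak -> sets bits 6 13 -> bits=00101010000001
Op 3: insert dog -> sets bits 11 13 -> bits=00101010000101
Op 4: insert bat -> sets bits 8 12 -> bits=00101010100111
Op 5: query yak -> checks bit6=1, bit13=1 (all 1) -> maybe
Op 6: insert ant -> sets bits 6 12 -> bits=00101010100111
Op 7: query dog -> checks bit11=1, bit13=1 (all 1) -> maybe
Query results in order: maybe maybe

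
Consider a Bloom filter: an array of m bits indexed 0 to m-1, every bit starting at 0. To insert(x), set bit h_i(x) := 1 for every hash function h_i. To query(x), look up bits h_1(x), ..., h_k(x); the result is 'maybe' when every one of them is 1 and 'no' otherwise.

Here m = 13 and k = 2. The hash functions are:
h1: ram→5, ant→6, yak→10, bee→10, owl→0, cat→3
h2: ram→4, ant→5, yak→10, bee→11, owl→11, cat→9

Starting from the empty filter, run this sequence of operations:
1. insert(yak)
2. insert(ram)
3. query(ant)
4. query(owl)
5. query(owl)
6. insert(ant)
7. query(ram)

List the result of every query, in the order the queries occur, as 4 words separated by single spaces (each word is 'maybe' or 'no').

Start: bits=0000000000000
Op 1: insert yak -> sets bits 10 -> bits=0000000000100
Op 2: insert ram -> sets bits 4 5 -> bits=0000110000100
Op 3: query ant -> checks bit5=1, bit6=0 (has a 0) -> no
Op 4: query owl -> checks bit0=0, bit11=0 (has a 0) -> no
Op 5: query owl -> checks bit0=0, bit11=0 (has a 0) -> no
Op 6: insert ant -> sets bits 5 6 -> bits=0000111000100
Op 7: query ram -> checks bit4=1, bit5=1 (all 1) -> maybe
Query results in order: no no no maybe

Answer: no no no maybe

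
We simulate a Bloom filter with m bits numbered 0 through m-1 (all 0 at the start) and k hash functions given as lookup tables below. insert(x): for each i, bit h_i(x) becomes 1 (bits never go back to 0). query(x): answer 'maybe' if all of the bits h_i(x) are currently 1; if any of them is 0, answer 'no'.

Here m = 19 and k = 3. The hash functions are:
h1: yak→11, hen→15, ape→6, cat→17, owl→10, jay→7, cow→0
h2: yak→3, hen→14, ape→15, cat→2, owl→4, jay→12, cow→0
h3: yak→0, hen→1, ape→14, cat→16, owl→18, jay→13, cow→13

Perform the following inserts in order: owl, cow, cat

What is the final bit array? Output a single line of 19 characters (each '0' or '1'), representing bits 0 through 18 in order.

Answer: 1010100000100100111

Derivation:
Start: bits=0000000000000000000
After insert 'owl': sets bits 4 10 18 -> bits=0000100000100000001
After insert 'cow': sets bits 0 13 -> bits=1000100000100100001
After insert 'cat': sets bits 2 16 17 -> bits=1010100000100100111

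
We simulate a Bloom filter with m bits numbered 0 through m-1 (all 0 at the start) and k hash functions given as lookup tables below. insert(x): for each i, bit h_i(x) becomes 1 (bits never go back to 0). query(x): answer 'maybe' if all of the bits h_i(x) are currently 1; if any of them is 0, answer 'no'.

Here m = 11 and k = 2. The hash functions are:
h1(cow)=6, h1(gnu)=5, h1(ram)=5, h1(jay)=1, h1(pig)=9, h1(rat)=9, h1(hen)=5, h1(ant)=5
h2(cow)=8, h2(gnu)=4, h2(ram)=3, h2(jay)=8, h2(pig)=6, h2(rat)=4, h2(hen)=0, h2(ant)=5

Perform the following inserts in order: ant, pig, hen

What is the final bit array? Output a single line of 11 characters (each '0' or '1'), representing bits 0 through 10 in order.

Start: bits=00000000000
After insert 'ant': sets bits 5 -> bits=00000100000
After insert 'pig': sets bits 6 9 -> bits=00000110010
After insert 'hen': sets bits 0 5 -> bits=10000110010

Answer: 10000110010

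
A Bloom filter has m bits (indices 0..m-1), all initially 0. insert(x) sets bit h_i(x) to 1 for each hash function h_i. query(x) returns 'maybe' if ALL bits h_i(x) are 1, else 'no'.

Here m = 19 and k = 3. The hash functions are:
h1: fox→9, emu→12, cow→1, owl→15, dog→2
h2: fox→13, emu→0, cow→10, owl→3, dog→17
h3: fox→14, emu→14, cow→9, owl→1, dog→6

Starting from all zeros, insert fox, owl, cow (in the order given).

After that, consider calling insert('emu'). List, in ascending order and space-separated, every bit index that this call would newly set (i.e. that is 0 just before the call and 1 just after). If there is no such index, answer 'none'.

Start: bits=0000000000000000000
After insert 'fox': sets bits 9 13 14 -> bits=0000000001000110000
After insert 'owl': sets bits 1 3 15 -> bits=0101000001000111000
After insert 'cow': sets bits 1 9 10 -> bits=0101000001100111000
insert 'emu' would touch bits 0 12 14; currently bit0=0, bit12=0, bit14=1
Bits that are 0 among those (would change 0->1): 0 12

Answer: 0 12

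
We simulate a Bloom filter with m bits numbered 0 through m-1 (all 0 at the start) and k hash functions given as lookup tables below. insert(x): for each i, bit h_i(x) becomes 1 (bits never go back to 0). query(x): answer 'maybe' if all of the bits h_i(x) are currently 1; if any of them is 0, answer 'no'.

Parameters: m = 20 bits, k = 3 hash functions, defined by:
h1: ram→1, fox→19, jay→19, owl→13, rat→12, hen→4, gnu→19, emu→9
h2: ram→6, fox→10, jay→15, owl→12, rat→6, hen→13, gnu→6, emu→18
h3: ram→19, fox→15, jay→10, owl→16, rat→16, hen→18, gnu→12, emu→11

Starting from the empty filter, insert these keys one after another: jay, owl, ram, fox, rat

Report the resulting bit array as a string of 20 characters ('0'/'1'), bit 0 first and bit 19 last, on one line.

Start: bits=00000000000000000000
After insert 'jay': sets bits 10 15 19 -> bits=00000000001000010001
After insert 'owl': sets bits 12 13 16 -> bits=00000000001011011001
After insert 'ram': sets bits 1 6 19 -> bits=01000010001011011001
After insert 'fox': sets bits 10 15 19 -> bits=01000010001011011001
After insert 'rat': sets bits 6 12 16 -> bits=01000010001011011001

Answer: 01000010001011011001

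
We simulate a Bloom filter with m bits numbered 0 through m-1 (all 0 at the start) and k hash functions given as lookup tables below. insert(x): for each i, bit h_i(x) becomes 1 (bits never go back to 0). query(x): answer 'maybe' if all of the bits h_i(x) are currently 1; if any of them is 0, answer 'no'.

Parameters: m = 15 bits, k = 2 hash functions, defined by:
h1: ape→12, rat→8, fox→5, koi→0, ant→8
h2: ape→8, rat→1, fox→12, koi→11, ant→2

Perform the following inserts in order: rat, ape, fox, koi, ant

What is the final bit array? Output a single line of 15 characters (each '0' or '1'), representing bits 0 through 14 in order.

Answer: 111001001001100

Derivation:
Start: bits=000000000000000
After insert 'rat': sets bits 1 8 -> bits=010000001000000
After insert 'ape': sets bits 8 12 -> bits=010000001000100
After insert 'fox': sets bits 5 12 -> bits=010001001000100
After insert 'koi': sets bits 0 11 -> bits=110001001001100
After insert 'ant': sets bits 2 8 -> bits=111001001001100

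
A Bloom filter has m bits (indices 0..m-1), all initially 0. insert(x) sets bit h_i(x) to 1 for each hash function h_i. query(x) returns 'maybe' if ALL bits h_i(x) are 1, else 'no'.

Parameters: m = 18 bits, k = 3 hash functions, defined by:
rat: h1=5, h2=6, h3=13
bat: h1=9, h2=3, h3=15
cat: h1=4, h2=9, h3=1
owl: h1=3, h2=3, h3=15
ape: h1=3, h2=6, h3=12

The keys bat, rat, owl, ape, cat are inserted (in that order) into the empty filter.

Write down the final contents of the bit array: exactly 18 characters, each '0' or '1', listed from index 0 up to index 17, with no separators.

Answer: 010111100100110100

Derivation:
Start: bits=000000000000000000
After insert 'bat': sets bits 3 9 15 -> bits=000100000100000100
After insert 'rat': sets bits 5 6 13 -> bits=000101100100010100
After insert 'owl': sets bits 3 15 -> bits=000101100100010100
After insert 'ape': sets bits 3 6 12 -> bits=000101100100110100
After insert 'cat': sets bits 1 4 9 -> bits=010111100100110100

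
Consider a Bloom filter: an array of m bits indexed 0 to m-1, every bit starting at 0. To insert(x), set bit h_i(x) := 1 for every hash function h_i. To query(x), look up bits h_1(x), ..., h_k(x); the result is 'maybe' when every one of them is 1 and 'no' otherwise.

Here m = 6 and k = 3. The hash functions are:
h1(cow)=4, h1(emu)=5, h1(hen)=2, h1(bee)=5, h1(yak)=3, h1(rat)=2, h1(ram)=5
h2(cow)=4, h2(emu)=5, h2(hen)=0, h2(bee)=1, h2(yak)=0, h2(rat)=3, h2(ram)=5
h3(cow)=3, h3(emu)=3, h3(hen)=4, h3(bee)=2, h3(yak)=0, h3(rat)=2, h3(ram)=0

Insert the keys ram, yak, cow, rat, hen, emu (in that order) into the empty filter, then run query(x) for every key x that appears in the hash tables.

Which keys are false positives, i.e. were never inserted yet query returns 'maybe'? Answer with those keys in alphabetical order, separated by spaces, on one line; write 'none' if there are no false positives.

Start: bits=000000
After insert 'ram': sets bits 0 5 -> bits=100001
After insert 'yak': sets bits 0 3 -> bits=100101
After insert 'cow': sets bits 3 4 -> bits=100111
After insert 'rat': sets bits 2 3 -> bits=101111
After insert 'hen': sets bits 0 2 4 -> bits=101111
After insert 'emu': sets bits 3 5 -> bits=101111
Not inserted: bee — query each against bits=101111:
query bee: checks bit1=0, bit2=1, bit5=1 (has a 0) -> no => not a false positive
False positives (alphabetical): none

Answer: none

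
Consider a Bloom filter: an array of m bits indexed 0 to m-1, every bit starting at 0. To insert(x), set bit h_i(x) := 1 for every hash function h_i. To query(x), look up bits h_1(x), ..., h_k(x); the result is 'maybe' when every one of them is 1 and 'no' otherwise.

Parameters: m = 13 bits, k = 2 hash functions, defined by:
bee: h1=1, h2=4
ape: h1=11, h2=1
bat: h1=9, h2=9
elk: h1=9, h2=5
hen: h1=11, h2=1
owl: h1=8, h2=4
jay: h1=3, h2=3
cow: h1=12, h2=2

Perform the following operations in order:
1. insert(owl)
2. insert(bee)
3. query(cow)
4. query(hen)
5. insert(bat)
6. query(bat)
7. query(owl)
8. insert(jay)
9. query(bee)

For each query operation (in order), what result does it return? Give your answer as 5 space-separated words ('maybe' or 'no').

Answer: no no maybe maybe maybe

Derivation:
Start: bits=0000000000000
Op 1: insert owl -> sets bits 4 8 -> bits=0000100010000
Op 2: insert bee -> sets bits 1 4 -> bits=0100100010000
Op 3: query cow -> checks bit2=0, bit12=0 (has a 0) -> no
Op 4: query hen -> checks bit1=1, bit11=0 (has a 0) -> no
Op 5: insert bat -> sets bits 9 -> bits=0100100011000
Op 6: query bat -> checks bit9=1 (all 1) -> maybe
Op 7: query owl -> checks bit4=1, bit8=1 (all 1) -> maybe
Op 8: insert jay -> sets bits 3 -> bits=0101100011000
Op 9: query bee -> checks bit1=1, bit4=1 (all 1) -> maybe
Query results in order: no no maybe maybe maybe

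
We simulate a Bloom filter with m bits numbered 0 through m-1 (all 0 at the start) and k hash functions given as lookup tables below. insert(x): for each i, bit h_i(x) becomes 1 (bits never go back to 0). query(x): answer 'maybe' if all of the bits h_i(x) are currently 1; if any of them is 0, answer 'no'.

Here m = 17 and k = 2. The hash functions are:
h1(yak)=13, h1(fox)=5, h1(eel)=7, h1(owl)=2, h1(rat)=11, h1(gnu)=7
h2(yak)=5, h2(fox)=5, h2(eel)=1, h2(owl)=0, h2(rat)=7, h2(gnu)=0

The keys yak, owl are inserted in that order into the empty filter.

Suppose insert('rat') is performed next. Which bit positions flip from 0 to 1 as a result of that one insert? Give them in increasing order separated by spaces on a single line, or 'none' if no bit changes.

Answer: 7 11

Derivation:
Start: bits=00000000000000000
After insert 'yak': sets bits 5 13 -> bits=00000100000001000
After insert 'owl': sets bits 0 2 -> bits=10100100000001000
insert 'rat' would touch bits 7 11; currently bit7=0, bit11=0
Bits that are 0 among those (would change 0->1): 7 11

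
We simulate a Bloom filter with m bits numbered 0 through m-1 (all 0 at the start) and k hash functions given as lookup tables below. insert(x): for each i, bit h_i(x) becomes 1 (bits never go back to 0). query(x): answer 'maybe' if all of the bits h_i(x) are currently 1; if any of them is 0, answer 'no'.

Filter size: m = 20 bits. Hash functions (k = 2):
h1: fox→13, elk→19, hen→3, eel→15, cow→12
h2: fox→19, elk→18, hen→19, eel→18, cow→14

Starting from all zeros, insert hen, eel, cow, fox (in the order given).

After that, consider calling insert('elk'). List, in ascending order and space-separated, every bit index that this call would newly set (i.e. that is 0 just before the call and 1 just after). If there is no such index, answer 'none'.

Answer: none

Derivation:
Start: bits=00000000000000000000
After insert 'hen': sets bits 3 19 -> bits=00010000000000000001
After insert 'eel': sets bits 15 18 -> bits=00010000000000010011
After insert 'cow': sets bits 12 14 -> bits=00010000000010110011
After insert 'fox': sets bits 13 19 -> bits=00010000000011110011
insert 'elk' would touch bits 18 19; currently bit18=1, bit19=1
Bits that are 0 among those (would change 0->1): none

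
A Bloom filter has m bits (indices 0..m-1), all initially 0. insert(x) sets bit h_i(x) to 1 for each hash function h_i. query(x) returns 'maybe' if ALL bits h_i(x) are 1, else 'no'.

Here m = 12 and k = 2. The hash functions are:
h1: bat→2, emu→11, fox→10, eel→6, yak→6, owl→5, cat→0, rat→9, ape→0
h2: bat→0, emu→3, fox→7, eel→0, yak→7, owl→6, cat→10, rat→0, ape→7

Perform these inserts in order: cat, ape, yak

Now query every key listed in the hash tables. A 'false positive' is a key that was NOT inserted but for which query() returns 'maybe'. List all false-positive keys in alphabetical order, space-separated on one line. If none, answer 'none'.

Start: bits=000000000000
After insert 'cat': sets bits 0 10 -> bits=100000000010
After insert 'ape': sets bits 0 7 -> bits=100000010010
After insert 'yak': sets bits 6 7 -> bits=100000110010
Not inserted: bat eel emu fox owl rat — query each against bits=100000110010:
query bat: checks bit0=1, bit2=0 (has a 0) -> no => not a false positive
query eel: checks bit0=1, bit6=1 (all 1) -> maybe => FALSE POSITIVE
query emu: checks bit3=0, bit11=0 (has a 0) -> no => not a false positive
query fox: checks bit7=1, bit10=1 (all 1) -> maybe => FALSE POSITIVE
query owl: checks bit5=0, bit6=1 (has a 0) -> no => not a false positive
query rat: checks bit0=1, bit9=0 (has a 0) -> no => not a false positive
False positives (alphabetical): eel fox

Answer: eel fox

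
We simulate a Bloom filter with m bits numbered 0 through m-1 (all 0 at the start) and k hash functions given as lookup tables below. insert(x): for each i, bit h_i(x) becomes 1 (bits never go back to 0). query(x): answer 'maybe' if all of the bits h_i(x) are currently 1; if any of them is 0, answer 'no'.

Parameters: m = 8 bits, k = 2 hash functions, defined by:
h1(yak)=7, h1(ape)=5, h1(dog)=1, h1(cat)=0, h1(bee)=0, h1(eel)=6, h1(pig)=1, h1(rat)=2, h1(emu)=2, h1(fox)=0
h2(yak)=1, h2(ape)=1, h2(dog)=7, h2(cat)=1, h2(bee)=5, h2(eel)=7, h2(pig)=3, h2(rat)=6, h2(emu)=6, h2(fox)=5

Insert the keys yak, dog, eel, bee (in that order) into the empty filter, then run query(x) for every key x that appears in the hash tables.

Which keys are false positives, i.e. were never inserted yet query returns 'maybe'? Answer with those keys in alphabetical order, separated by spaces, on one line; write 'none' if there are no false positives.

Answer: ape cat fox

Derivation:
Start: bits=00000000
After insert 'yak': sets bits 1 7 -> bits=01000001
After insert 'dog': sets bits 1 7 -> bits=01000001
After insert 'eel': sets bits 6 7 -> bits=01000011
After insert 'bee': sets bits 0 5 -> bits=11000111
Not inserted: ape cat emu fox pig rat — query each against bits=11000111:
query ape: checks bit1=1, bit5=1 (all 1) -> maybe => FALSE POSITIVE
query cat: checks bit0=1, bit1=1 (all 1) -> maybe => FALSE POSITIVE
query emu: checks bit2=0, bit6=1 (has a 0) -> no => not a false positive
query fox: checks bit0=1, bit5=1 (all 1) -> maybe => FALSE POSITIVE
query pig: checks bit1=1, bit3=0 (has a 0) -> no => not a false positive
query rat: checks bit2=0, bit6=1 (has a 0) -> no => not a false positive
False positives (alphabetical): ape cat fox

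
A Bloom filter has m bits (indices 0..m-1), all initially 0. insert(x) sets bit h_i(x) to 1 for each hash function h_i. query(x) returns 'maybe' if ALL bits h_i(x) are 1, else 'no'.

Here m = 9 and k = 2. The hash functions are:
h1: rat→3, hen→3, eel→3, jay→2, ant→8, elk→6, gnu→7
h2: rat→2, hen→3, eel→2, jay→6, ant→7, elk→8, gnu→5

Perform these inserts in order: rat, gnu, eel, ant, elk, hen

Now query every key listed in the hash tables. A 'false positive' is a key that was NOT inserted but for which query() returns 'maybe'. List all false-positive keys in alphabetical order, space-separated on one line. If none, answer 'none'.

Start: bits=000000000
After insert 'rat': sets bits 2 3 -> bits=001100000
After insert 'gnu': sets bits 5 7 -> bits=001101010
After insert 'eel': sets bits 2 3 -> bits=001101010
After insert 'ant': sets bits 7 8 -> bits=001101011
After insert 'elk': sets bits 6 8 -> bits=001101111
After insert 'hen': sets bits 3 -> bits=001101111
Not inserted: jay — query each against bits=001101111:
query jay: checks bit2=1, bit6=1 (all 1) -> maybe => FALSE POSITIVE
False positives (alphabetical): jay

Answer: jay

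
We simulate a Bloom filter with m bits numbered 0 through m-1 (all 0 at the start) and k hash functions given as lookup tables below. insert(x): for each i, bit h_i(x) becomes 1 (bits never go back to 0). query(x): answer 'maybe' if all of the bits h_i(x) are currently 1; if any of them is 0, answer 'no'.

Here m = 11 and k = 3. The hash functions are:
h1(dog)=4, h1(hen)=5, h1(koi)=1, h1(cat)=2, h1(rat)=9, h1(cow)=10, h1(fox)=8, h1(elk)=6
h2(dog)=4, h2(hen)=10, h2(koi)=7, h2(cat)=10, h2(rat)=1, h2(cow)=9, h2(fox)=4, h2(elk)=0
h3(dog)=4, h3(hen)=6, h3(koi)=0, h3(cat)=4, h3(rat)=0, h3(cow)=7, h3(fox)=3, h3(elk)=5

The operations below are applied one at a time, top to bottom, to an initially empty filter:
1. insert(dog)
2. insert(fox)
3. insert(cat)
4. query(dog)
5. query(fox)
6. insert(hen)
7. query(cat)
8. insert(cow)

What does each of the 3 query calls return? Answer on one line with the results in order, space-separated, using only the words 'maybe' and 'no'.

Answer: maybe maybe maybe

Derivation:
Start: bits=00000000000
Op 1: insert dog -> sets bits 4 -> bits=00001000000
Op 2: insert fox -> sets bits 3 4 8 -> bits=00011000100
Op 3: insert cat -> sets bits 2 4 10 -> bits=00111000101
Op 4: query dog -> checks bit4=1 (all 1) -> maybe
Op 5: query fox -> checks bit3=1, bit4=1, bit8=1 (all 1) -> maybe
Op 6: insert hen -> sets bits 5 6 10 -> bits=00111110101
Op 7: query cat -> checks bit2=1, bit4=1, bit10=1 (all 1) -> maybe
Op 8: insert cow -> sets bits 7 9 10 -> bits=00111111111
Query results in order: maybe maybe maybe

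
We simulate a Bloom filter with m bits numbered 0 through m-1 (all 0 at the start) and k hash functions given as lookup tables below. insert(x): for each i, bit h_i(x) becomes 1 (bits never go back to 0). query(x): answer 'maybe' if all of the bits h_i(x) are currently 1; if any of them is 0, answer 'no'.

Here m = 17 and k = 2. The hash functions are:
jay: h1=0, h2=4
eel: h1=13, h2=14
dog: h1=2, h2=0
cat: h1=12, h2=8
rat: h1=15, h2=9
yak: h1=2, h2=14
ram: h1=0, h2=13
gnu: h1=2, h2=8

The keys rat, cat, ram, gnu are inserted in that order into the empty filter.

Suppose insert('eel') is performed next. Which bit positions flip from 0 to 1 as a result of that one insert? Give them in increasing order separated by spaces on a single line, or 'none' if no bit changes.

Start: bits=00000000000000000
After insert 'rat': sets bits 9 15 -> bits=00000000010000010
After insert 'cat': sets bits 8 12 -> bits=00000000110010010
After insert 'ram': sets bits 0 13 -> bits=10000000110011010
After insert 'gnu': sets bits 2 8 -> bits=10100000110011010
insert 'eel' would touch bits 13 14; currently bit13=1, bit14=0
Bits that are 0 among those (would change 0->1): 14

Answer: 14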